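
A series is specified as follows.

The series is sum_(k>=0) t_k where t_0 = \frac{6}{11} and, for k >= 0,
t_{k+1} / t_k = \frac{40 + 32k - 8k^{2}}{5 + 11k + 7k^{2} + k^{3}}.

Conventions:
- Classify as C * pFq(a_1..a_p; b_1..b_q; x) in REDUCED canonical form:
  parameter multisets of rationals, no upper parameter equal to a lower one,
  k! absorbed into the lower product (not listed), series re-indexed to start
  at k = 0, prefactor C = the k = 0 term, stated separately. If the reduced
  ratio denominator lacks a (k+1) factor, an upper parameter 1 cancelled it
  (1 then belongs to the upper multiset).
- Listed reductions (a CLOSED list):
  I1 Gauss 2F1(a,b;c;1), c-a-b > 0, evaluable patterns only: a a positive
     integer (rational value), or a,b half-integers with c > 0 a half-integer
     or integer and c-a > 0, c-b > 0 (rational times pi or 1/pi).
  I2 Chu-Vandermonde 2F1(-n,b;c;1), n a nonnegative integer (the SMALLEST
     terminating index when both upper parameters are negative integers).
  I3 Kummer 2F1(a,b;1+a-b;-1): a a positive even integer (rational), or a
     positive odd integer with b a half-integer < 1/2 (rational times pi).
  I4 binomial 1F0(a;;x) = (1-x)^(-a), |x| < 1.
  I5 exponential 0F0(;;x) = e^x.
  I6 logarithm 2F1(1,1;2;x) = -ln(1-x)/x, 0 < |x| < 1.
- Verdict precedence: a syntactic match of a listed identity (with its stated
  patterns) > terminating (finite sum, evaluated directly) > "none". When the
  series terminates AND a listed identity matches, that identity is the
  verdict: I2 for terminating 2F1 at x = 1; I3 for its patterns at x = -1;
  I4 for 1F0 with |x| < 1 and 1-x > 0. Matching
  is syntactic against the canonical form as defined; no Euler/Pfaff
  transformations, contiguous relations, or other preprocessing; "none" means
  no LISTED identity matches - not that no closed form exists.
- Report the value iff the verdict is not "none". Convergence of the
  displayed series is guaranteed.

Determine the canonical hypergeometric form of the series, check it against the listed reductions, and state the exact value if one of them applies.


Classification (C = \frac{6}{11}): 1F1 with upper {-5}, lower {5}, argument x = -8. Verdict: terminating. With -5 upstairs the series is a 6-term polynomial sum; evaluated term by term. Sum: \frac{130546}{3465}.

The tell: with t_0 = \frac{6}{11}, factor the ratio over Q (prefactor 6/11): negated roots = parameters.
Term ratio: r(k) = -8 * (k-5) / [(k+5) (k+1)] - rational in k. x = -8; t_0 = \frac{6}{11}; negate the roots.


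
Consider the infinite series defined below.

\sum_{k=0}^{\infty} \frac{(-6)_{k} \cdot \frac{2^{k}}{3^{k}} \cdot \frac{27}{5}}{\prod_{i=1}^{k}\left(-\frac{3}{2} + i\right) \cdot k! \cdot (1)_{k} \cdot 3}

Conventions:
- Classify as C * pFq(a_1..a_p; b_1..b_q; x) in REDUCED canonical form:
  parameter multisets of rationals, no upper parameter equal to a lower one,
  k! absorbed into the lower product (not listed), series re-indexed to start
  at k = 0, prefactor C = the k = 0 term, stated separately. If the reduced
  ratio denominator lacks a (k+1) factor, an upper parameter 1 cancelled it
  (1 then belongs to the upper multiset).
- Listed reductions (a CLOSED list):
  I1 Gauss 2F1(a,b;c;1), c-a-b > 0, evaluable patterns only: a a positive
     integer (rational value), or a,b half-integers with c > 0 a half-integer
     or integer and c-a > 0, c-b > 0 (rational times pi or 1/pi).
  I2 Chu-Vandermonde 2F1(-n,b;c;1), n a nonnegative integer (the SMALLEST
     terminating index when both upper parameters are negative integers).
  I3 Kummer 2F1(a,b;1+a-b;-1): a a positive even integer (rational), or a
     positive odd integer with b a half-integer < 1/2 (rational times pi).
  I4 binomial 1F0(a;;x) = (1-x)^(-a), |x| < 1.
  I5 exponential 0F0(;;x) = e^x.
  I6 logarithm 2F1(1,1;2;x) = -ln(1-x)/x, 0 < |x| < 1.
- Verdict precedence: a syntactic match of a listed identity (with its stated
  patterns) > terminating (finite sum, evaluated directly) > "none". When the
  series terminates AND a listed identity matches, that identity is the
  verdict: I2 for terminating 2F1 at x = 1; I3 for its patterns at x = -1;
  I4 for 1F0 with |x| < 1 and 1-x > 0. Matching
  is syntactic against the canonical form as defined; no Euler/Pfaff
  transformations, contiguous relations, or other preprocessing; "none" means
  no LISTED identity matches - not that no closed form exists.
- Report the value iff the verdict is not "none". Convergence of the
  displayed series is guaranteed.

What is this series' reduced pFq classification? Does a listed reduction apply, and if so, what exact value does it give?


x = \frac{2}{3} here; the reduced form reads 1F2, upper {-6}, lower {-\frac{1}{2}, 1}, C = \frac{9}{5}. Verdict: terminating. (-6)_k vanishes past k = 6, leaving a 7-term sum, computed directly. Hence: -\frac{56708923}{17222625}.

Key step: from the first term \frac{9}{5}: the constant factors (prefactor 9/5) combine into one prefactor.
Consecutive-term ratio: r(k) = \frac{2}{3} * (k-6) / [(k-\frac{1}{2}) (k+1) (k+1)] - rational in k. x = \frac{2}{3}; t_0 = \frac{9}{5}; negate the roots.


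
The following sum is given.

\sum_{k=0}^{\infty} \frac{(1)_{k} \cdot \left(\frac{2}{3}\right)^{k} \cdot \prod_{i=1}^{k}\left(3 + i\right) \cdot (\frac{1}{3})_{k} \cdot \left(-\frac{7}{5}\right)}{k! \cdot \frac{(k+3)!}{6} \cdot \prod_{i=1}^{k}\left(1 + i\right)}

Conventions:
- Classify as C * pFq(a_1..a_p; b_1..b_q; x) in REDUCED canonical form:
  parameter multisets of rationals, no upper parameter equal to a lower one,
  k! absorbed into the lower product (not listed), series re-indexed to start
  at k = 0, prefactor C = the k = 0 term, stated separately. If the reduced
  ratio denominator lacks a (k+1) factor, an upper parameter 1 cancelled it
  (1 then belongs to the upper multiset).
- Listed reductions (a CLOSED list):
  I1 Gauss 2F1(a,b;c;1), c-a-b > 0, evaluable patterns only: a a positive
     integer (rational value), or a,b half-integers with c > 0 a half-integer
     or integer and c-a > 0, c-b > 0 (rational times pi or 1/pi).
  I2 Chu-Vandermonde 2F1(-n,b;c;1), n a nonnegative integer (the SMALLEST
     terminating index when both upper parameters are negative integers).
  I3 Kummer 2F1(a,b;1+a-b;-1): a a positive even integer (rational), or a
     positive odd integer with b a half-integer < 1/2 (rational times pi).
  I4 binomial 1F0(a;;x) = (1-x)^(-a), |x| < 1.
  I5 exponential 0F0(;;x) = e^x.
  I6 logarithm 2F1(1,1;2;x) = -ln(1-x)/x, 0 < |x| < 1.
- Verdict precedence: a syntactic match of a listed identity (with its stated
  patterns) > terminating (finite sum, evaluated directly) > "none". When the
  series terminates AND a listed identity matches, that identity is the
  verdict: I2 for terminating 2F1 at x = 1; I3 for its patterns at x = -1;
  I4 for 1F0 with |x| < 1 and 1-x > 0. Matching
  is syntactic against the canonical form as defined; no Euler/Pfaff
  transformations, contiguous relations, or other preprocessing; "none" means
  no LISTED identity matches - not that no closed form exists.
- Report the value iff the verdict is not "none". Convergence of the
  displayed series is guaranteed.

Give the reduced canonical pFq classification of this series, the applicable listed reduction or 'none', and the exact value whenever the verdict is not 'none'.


At argument \frac{2}{3}: a 2F1 with upper {\frac{1}{3}, 1}, lower {2}, scaled by C = -\frac{7}{5}. Verdict: none here - no I1-I6 shape fits x = \frac{2}{3} with lower {2}.

First insight: with t_0 = -\frac{7}{5}, the lower running product (prefactor -7/5) is a rising factorial.
Step ratio: r(k) = \frac{2}{3} * (k+\frac{1}{3}) (k+1) / [(k+2) (k+1)] ; factor over Q: parameters, x = \frac{2}{3}, and C = -\frac{7}{5}.


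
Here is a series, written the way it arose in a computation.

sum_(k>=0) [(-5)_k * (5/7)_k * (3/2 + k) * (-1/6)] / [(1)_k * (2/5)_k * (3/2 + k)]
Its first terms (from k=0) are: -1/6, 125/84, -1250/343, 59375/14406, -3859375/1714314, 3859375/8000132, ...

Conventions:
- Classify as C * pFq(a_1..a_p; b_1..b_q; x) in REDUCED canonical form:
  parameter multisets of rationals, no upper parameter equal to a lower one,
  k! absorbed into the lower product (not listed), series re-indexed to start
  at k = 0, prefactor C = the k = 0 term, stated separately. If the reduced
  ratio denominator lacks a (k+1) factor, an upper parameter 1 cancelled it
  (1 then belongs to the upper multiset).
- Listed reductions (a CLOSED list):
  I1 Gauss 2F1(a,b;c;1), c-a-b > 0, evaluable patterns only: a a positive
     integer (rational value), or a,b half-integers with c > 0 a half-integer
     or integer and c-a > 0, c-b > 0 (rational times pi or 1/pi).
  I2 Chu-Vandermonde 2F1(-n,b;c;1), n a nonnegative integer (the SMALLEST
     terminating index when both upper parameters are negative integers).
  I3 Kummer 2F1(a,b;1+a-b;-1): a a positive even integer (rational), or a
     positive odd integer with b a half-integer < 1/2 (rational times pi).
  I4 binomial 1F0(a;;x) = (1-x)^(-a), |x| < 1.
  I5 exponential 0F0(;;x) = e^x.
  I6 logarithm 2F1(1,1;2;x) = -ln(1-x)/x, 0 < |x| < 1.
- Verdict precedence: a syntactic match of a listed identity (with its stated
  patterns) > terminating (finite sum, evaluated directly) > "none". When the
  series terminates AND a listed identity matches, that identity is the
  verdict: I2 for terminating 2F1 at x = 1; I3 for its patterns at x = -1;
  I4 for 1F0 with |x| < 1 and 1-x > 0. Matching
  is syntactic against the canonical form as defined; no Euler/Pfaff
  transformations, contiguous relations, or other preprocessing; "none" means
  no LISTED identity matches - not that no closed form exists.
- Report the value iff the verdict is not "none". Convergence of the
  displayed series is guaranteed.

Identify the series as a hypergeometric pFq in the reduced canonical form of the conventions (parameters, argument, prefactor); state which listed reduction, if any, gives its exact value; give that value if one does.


Structural cue: with t_0 = -1/6, striking the common factor k + 3/2 reduces the term (C = -1/6, x = 1).
Adjacent-term ratio: r(k) = 1 * (k-5) (k+5/7) / [(k+2/5) (k+1)] - rational; roots negated = parameters, x = 1, C = -1/6.

Reduced: x = 1, 2F1, upper = {-5, 5/7}, lower = {2/5}, C = -1/6. Verdict: this is Vandermonde's identity (I2) (terminating 2F1 at x = 1 with n = 5, b = 5/7, c = 2/5). Exact value: 119239/4000066.


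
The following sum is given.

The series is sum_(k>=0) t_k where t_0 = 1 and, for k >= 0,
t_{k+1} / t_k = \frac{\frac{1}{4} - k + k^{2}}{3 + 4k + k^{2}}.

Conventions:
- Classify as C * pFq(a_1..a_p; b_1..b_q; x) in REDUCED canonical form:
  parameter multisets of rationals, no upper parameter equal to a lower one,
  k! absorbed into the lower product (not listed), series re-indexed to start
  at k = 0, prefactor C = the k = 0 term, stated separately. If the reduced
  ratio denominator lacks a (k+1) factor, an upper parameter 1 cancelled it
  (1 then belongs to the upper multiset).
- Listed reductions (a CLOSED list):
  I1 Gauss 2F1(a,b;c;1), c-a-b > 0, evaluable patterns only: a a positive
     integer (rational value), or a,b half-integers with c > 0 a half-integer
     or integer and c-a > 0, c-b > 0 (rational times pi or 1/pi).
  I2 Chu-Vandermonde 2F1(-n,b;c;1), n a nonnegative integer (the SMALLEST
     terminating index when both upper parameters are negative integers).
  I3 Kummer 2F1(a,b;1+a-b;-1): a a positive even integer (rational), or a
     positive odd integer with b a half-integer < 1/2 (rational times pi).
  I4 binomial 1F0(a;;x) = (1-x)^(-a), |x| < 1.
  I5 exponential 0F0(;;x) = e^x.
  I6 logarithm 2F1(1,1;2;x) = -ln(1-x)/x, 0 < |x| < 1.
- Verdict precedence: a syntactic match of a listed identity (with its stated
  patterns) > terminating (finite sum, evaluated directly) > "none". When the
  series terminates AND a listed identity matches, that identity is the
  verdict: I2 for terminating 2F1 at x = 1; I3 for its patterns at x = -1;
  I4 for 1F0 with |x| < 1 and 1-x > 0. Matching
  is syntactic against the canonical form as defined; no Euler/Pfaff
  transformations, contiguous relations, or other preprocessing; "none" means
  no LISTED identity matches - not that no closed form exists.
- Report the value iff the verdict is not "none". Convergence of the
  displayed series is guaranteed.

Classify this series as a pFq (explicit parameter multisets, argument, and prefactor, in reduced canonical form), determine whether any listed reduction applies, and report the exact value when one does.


The series (x = 1) is 2F1: upper {-\frac{1}{2}, -\frac{1}{2}}, lower {3}, prefactor 1. Verdict (x = 1): Gauss's theorem I1 (half-integer case) applies (x = 1; upper {-\frac{1}{2}, -\frac{1}{2}} half-integers, c = 3 in the evaluable pattern). Sum: \frac{256}{75} / \pi.

First insight: with t_0 = 1, factor the ratio over Q (prefactor 1): negated roots = parameters.
Adjacent-term ratio: r(k) = 1 * (k-\frac{1}{2}) (k-\frac{1}{2}) / [(k+3) (k+1)] - rational in k. x = 1; t_0 = 1; negate the roots.


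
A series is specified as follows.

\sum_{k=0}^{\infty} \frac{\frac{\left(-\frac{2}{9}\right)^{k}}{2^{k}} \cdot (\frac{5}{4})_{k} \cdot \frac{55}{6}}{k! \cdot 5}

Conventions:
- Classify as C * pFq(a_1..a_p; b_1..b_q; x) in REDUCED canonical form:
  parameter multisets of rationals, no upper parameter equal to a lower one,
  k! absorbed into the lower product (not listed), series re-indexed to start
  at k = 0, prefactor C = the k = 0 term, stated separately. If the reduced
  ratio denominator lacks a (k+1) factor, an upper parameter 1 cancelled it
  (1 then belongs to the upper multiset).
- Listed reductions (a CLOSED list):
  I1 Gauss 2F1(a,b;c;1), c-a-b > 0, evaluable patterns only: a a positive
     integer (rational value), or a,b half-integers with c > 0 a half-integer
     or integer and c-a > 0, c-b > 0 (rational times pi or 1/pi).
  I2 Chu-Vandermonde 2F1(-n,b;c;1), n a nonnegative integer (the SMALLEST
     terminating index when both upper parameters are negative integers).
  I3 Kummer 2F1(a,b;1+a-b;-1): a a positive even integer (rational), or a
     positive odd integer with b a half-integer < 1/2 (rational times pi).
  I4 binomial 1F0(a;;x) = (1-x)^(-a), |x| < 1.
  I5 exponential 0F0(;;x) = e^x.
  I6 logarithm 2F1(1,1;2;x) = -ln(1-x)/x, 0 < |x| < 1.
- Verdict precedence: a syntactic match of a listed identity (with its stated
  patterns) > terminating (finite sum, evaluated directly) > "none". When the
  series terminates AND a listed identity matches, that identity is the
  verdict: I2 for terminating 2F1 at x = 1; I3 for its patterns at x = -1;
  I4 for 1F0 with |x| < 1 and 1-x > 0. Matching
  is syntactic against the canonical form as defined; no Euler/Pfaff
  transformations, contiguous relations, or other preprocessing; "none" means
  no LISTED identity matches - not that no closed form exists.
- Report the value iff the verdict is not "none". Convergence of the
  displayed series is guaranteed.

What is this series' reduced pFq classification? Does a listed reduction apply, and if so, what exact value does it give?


With C = \frac{11}{6}: the canonical form is 1F0(\frac{5}{4}; -; -\frac{1}{9}). Verdict: this is binomial (I4) (the 1F0 binomial series: exponent -5/4, x = -\frac{1}{9}). Hence: \frac{11}{6} \cdot \left(\frac{10}{9}\right)^{-\frac{5}{4}}.

First insight: x = -\frac{1}{9} and the constant factors (prefactor 11/6) combine into one prefactor.
Ratio: r(k) = -\frac{1}{9} * (k+\frac{5}{4}) / [(k+1)] - poly over poly, x = -\frac{1}{9} from leading terms; C = \frac{11}{6} at k = 0.


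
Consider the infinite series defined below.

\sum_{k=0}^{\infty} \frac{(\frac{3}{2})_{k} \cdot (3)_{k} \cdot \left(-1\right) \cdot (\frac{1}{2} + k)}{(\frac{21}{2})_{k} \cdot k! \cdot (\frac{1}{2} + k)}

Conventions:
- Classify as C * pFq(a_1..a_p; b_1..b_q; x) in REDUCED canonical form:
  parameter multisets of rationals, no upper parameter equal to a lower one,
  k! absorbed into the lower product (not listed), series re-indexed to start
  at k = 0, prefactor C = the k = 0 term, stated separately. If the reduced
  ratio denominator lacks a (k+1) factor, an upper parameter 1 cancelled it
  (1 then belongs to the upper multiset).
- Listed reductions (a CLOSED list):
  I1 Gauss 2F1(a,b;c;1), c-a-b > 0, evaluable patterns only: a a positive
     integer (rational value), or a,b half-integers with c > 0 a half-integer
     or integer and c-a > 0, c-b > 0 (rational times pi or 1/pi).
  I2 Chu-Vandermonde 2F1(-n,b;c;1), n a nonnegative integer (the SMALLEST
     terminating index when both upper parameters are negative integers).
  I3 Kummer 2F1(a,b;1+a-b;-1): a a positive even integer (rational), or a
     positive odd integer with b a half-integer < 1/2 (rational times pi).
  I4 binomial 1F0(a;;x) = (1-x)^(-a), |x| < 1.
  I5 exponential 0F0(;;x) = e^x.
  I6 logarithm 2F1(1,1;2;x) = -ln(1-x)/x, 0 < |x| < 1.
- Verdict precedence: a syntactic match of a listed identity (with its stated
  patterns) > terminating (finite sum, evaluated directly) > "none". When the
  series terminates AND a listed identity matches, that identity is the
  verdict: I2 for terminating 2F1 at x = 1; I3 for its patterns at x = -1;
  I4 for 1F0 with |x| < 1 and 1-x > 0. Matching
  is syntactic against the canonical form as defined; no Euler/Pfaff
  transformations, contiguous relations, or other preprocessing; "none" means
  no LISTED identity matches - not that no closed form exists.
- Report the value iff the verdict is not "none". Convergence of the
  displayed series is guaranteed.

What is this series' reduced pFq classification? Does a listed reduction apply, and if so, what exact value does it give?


This is -1 * 2F1(\frac{3}{2}, 3; \frac{21}{2}; 1) in reduced canonical form. Verdict: Gauss (I1, integer-parameter pattern) matches (x = 1: the Gamma ratio telescopes since c-a-b = 6 > 0 and a = 3 in Z>0). Its exact value is -\frac{1615}{896}.

Structural cue: with t_0 = -1, the factor k + 1/2 cancels (top and bottom), leaving C = -1, x = 1.
Adjacent-term ratio: r(k) = 1 * (k+\frac{3}{2}) (k+3) / [(k+\frac{21}{2}) (k+1)] ; factor over Q: parameters, x = 1, and C = -1.


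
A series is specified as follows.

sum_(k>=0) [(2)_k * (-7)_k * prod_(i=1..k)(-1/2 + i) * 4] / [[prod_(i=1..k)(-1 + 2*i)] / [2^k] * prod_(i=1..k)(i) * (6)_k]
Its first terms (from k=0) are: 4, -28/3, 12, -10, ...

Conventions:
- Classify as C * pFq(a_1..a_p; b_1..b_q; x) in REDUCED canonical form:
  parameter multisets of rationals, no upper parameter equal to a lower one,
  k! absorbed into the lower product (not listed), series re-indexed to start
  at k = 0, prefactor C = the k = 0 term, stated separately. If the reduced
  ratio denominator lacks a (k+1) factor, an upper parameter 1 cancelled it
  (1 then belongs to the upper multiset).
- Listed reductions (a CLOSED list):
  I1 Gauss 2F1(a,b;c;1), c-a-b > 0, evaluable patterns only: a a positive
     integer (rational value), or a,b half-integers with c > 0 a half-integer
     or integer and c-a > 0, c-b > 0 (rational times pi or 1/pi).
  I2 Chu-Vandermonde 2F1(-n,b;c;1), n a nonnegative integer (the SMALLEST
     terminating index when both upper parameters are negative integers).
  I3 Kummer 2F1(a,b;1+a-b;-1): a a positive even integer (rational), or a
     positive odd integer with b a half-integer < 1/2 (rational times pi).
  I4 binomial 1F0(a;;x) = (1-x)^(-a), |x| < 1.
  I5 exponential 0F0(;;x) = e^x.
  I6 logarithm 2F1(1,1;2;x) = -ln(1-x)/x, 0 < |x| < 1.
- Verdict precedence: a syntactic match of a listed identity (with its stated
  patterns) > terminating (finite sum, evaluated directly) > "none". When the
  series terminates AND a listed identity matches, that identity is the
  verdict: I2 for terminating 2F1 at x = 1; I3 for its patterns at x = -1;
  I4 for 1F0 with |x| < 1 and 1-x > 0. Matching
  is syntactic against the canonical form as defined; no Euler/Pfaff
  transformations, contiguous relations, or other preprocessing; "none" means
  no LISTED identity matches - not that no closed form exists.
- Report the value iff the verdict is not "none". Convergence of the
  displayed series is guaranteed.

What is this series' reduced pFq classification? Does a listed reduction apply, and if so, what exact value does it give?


Key step: t_0 being 4, the product of the first k integers (prefactor 4) is k!.
Term ratio: r(k) = 1 * (k-7) (k+2) / [(k+6) (k+1)] - rational in k, leading ratio 1; with t_0 = 4, classification follows.

With C = 4: the canonical form is 2F1(-7, 2; 6; 1). Verdict: Vandermonde's identity (I2) fires (terminating 2F1 at x = 1 with n = 7, b = 2, c = 6). Its exact value is 20/33.


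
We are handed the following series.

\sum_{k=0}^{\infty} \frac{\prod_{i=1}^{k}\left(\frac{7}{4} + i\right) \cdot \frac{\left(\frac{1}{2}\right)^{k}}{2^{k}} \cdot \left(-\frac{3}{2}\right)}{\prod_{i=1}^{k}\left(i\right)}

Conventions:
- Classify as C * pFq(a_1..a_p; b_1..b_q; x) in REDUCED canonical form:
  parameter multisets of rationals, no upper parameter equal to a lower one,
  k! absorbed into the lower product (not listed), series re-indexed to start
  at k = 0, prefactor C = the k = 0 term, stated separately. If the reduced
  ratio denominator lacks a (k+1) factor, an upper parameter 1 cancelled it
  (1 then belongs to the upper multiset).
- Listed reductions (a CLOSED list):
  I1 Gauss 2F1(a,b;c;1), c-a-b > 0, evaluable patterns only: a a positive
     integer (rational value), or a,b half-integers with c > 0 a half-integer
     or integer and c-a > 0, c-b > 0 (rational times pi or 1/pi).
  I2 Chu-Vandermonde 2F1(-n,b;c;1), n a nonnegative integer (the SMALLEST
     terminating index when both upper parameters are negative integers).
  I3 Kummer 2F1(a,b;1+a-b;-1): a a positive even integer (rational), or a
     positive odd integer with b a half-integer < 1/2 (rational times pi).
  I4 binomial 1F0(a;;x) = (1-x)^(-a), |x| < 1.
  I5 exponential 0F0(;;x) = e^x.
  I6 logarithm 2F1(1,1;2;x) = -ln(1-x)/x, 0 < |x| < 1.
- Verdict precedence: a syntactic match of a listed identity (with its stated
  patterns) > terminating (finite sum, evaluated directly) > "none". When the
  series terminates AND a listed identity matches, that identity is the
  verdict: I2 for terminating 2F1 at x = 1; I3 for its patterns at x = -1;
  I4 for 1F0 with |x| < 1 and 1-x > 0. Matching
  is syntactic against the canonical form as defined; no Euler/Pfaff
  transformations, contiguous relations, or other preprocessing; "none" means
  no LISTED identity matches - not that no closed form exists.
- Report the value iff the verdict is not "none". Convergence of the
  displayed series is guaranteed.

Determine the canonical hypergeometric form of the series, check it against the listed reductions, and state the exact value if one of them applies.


Structural cue: with t_0 = -\frac{3}{2}, the two k-th powers (prefactor -3/2) combine into one argument.
Step ratio: r(k) = \frac{1}{4} * (k+\frac{11}{4}) / [(k+1)] - rational; roots negated = parameters, x = \frac{1}{4}, C = -\frac{3}{2}.

x = \frac{1}{4} here; the reduced form reads 1F0, upper {\frac{11}{4}}, lower {-}, C = -\frac{3}{2}. Verdict: the I4 binomial reduction matches (the 1F0 binomial series: exponent -11/4, x = \frac{1}{4}). Value: \left(-\frac{3}{2}\right) \cdot \left(\frac{3}{4}\right)^{-\frac{11}{4}}.


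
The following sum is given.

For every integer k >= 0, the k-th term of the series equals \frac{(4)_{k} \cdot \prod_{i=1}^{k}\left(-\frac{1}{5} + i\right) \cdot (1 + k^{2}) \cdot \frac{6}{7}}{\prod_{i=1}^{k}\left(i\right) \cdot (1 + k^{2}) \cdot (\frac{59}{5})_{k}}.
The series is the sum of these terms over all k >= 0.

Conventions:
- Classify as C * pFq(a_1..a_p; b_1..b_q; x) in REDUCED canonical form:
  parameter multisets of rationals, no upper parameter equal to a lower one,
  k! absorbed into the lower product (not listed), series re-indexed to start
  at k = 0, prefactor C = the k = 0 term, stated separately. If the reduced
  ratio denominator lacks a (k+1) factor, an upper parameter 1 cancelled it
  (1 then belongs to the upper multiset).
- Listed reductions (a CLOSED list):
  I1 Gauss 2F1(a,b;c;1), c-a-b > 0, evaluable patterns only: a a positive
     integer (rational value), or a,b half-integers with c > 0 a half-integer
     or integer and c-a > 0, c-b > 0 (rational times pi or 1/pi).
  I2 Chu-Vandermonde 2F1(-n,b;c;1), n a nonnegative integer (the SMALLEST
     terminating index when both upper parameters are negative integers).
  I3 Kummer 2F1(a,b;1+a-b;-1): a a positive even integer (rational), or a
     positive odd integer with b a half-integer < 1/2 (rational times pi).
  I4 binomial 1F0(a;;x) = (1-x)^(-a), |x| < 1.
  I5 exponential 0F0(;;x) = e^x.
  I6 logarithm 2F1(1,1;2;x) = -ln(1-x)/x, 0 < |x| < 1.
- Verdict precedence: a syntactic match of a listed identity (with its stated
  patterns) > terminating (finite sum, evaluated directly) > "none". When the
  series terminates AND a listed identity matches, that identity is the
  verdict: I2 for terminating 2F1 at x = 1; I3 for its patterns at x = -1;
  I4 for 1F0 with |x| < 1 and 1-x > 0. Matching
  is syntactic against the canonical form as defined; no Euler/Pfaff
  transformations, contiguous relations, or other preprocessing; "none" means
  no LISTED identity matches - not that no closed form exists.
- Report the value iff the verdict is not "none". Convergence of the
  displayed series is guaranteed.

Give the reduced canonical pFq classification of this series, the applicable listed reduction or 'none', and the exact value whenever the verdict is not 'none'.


Structural cue: x = 1 and the running product (prefactor 6/7) telescopes to a rising factorial.
Adjacent-term ratio: r(k) = 1 * (k+\frac{4}{5}) (k+4) / [(k+\frac{59}{5}) (k+1)] ; factor over Q: parameters, x = 1, and C = \frac{6}{7}.

Prefactor \frac{6}{7}, argument 1: 2F1 with upper {\frac{4}{5}, 4} over lower {\frac{59}{5}}. Verdict: the Gauss summation I1 applies (x = 1: the Gamma ratio telescopes since c-a-b = 7 > 0 and a = 4 in Z>0). Hence: \frac{3861}{3125}.


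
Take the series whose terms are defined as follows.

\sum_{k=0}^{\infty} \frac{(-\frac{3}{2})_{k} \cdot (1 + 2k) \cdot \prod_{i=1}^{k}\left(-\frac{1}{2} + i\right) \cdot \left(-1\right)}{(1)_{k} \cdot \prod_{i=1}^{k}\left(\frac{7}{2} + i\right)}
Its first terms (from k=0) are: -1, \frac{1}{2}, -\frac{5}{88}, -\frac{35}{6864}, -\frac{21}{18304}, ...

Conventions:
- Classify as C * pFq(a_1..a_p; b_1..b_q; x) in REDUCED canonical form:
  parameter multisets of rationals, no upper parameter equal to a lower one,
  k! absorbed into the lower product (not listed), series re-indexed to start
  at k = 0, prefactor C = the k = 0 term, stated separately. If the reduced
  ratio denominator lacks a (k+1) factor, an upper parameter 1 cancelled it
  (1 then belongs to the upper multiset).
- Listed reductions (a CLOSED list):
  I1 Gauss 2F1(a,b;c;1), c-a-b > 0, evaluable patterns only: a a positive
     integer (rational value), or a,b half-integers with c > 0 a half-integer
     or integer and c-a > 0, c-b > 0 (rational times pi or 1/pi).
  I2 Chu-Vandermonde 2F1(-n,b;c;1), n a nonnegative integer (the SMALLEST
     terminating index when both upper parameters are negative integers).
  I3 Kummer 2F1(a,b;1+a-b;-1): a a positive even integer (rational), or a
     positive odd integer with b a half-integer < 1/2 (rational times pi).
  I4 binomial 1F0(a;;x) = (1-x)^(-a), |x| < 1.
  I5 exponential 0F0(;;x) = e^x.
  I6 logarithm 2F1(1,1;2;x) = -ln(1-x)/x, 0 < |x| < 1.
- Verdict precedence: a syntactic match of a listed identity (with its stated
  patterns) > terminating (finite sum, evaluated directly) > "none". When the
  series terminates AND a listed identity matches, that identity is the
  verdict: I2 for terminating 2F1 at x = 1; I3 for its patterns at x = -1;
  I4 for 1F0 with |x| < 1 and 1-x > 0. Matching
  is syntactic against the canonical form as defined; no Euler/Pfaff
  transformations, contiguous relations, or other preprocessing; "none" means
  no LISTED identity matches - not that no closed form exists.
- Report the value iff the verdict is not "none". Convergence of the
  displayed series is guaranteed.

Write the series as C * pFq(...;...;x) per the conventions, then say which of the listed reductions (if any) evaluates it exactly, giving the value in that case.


Classification (C = -1): 2F1 with upper {-\frac{3}{2}, \frac{3}{2}}, lower {\frac{9}{2}}, argument x = 1. Verdict (x = 1): Gauss's theorem I1 (half-integer case) applies (x = 1; upper {-\frac{3}{2}, \frac{3}{2}} half-integers, c = \frac{9}{2} in the evaluable pattern). Value: \left(-\frac{735}{4096}\right) \cdot \pi.

Key step: t_0 = -1 here, and (1)_k (prefactor -1) is k! itself.
Adjacent-term ratio: r(k) = 1 * (k-\frac{3}{2}) (k+\frac{3}{2}) / [(k+\frac{9}{2}) (k+1)] - rational in k. x = 1; t_0 = -1; negate the roots.


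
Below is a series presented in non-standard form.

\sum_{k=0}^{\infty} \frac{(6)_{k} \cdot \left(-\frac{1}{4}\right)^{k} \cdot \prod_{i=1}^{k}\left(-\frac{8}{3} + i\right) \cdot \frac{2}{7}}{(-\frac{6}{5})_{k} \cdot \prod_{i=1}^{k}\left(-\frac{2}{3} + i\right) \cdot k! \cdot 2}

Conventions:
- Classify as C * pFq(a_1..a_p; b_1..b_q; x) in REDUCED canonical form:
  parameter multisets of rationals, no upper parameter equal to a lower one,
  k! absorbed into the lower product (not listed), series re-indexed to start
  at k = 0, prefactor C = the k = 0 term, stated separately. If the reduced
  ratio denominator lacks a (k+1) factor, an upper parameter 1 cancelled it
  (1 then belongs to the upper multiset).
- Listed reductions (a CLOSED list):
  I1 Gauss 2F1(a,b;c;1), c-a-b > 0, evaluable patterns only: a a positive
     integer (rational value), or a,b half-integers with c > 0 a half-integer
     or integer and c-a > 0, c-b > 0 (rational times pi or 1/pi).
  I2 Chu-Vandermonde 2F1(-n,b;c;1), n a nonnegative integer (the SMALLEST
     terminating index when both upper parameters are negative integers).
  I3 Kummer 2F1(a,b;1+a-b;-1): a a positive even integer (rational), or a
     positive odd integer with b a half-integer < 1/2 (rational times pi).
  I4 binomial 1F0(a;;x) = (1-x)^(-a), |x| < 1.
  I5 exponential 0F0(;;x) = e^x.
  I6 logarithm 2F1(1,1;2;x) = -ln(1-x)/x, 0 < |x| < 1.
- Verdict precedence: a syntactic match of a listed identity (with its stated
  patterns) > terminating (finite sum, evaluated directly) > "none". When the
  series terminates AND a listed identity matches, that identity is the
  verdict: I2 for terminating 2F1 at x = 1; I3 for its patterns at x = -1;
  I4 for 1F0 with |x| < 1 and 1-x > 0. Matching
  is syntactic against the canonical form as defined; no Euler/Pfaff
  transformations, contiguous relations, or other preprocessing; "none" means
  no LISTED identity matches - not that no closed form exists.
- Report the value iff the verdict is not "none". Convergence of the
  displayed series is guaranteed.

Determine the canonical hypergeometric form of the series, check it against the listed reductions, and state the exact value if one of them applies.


First insight: t_0 being \frac{1}{7}, the constant factors (C = 1/7, x = -1/4) combine into one prefactor.
Ratio: r(k) = -\frac{1}{4} * (k-\frac{5}{3}) (k+6) / [(k-\frac{6}{5}) (k+\frac{1}{3}) (k+1)] - rational; roots negated = parameters, x = -\frac{1}{4}, C = \frac{1}{7}.

x = -\frac{1}{4} here; the reduced form reads 2F2, upper {-\frac{5}{3}, 6}, lower {-\frac{6}{5}, \frac{1}{3}}, C = \frac{1}{7}. Verdict: none - this 2F2 at x = -\frac{1}{4} matches no listed pattern, and upper {-\frac{5}{3}, 6} holds no stopper.


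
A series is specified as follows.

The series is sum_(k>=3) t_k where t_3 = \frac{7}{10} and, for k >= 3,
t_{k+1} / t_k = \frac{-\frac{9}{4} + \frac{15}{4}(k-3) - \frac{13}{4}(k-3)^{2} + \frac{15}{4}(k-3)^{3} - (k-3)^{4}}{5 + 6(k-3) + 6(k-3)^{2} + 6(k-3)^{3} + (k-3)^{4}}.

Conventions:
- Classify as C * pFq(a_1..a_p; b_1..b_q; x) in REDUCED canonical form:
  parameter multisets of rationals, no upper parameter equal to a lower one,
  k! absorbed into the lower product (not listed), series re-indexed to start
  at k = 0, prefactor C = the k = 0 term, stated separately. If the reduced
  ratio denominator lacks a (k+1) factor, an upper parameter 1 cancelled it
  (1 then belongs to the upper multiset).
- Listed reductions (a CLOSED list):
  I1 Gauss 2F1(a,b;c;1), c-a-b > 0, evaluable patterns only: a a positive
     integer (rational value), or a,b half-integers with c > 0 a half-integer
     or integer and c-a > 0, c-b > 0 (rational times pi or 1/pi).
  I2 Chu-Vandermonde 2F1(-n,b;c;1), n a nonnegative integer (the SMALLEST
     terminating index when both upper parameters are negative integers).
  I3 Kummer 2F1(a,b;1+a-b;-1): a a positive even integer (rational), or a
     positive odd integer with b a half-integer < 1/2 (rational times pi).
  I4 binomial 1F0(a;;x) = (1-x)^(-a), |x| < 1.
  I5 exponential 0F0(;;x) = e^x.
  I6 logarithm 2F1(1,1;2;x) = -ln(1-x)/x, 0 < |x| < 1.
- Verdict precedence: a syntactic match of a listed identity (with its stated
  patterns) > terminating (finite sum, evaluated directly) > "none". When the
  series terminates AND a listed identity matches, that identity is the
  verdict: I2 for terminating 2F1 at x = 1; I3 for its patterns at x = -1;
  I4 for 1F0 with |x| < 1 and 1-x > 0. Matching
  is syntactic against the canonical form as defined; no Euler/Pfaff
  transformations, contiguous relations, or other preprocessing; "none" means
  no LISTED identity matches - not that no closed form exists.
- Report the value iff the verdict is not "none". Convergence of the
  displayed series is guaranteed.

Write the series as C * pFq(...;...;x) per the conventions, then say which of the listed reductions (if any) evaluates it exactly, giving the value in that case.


At argument -1: a 2F1 with upper {-3, -\frac{3}{4}}, lower {5}, scaled by C = \frac{7}{10}. Verdict: terminating (-3 upstairs). 4 nonzero terms in all; added directly. Its exact value is \frac{95}{256}.

Structural cue: t_0 being \frac{7}{10}, the ratio is unreduced: k^2 + 1 divides both sides (prefactor 7/10).
Ratio: r(k) = -1 * (k-3) (k-\frac{3}{4}) / [(k+5) (k+1)] ; factor over Q: parameters, x = -1, and C = \frac{7}{10}.


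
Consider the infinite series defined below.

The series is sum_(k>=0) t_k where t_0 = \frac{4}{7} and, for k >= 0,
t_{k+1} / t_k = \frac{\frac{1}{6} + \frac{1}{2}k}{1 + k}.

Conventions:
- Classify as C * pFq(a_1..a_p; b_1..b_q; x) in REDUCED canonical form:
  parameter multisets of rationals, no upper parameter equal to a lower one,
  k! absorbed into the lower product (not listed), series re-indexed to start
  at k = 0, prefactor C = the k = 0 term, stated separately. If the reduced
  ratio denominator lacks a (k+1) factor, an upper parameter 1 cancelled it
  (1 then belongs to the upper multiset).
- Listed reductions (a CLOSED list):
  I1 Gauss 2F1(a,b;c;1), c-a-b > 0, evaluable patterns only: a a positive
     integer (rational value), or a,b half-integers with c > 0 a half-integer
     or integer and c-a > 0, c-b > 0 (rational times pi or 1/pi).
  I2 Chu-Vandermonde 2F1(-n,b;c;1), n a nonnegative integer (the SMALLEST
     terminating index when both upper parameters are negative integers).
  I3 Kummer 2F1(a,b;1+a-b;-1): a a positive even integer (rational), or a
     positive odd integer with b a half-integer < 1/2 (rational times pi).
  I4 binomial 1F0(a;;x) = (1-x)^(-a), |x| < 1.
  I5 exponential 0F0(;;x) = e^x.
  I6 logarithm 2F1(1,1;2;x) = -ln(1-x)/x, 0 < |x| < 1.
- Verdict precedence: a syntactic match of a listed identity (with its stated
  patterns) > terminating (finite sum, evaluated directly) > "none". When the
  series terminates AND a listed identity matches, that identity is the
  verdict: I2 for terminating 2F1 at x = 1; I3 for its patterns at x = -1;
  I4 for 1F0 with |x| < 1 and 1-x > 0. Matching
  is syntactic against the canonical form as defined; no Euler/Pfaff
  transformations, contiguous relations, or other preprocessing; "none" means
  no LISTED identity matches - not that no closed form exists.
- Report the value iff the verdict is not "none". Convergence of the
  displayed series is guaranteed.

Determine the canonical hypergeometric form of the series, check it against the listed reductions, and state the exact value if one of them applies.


Structural cue: t_0 being \frac{4}{7}, factor the ratio over Q (prefactor 4/7): negated roots = parameters.
Adjacent-term ratio: r(k) = \frac{1}{2} * (k+\frac{1}{3}) / [(k+1)] ; factor over Q: parameters, x = \frac{1}{2}, and C = \frac{4}{7}.

At argument \frac{1}{2}: a 1F0 with upper {\frac{1}{3}}, lower {-}, scaled by C = \frac{4}{7}. Verdict: the I4 binomial reduction matches (the 1F0 binomial series: exponent -1/3, x = \frac{1}{2}). Exact value: \frac{4}{7} \cdot \left(\frac{1}{2}\right)^{-\frac{1}{3}}.


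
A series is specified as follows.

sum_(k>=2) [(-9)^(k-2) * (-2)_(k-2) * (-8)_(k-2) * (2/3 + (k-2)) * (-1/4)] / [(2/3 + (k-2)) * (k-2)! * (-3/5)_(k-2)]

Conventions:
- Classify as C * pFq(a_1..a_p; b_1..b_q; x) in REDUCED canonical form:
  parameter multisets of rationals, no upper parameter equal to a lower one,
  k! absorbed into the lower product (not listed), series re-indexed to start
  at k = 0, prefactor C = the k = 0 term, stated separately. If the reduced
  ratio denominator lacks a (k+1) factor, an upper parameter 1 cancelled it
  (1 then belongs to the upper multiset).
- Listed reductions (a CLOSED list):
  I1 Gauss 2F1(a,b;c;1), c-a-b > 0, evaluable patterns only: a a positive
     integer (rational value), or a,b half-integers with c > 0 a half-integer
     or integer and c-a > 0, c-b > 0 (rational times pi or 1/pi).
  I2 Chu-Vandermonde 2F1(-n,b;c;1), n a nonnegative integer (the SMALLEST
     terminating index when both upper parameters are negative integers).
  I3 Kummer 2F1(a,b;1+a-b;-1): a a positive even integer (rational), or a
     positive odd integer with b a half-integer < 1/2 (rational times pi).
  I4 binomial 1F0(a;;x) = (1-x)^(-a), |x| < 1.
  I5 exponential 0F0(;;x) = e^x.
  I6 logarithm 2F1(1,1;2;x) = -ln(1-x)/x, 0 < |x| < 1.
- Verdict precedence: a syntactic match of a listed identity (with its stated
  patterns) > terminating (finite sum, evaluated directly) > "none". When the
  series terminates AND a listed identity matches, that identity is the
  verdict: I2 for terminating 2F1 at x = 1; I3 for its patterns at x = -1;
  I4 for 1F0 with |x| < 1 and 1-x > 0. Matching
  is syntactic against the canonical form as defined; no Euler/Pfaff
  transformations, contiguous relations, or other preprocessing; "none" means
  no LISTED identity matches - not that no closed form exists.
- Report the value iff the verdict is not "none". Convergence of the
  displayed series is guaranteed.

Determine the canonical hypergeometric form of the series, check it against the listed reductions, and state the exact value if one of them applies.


Reduced: x = -9, 2F1, upper = {-8, -2}, lower = {-3/5}, C = -1/4. Verdict: terminating - upper -2 stops the sum at k = 2; the 3 terms are added exactly. Its exact value is 18659/4.

Key step: t_0 = -1/4 here, and the factor k + 2/3 cancels (top and bottom), leaving C = -1/4, x = -9.
Consecutive-term ratio: r(k) = (-9) * (k-8) (k-2) / [(k-3/5) (k+1)] - rational; roots negated = parameters, x = (-9), C = -1/4.


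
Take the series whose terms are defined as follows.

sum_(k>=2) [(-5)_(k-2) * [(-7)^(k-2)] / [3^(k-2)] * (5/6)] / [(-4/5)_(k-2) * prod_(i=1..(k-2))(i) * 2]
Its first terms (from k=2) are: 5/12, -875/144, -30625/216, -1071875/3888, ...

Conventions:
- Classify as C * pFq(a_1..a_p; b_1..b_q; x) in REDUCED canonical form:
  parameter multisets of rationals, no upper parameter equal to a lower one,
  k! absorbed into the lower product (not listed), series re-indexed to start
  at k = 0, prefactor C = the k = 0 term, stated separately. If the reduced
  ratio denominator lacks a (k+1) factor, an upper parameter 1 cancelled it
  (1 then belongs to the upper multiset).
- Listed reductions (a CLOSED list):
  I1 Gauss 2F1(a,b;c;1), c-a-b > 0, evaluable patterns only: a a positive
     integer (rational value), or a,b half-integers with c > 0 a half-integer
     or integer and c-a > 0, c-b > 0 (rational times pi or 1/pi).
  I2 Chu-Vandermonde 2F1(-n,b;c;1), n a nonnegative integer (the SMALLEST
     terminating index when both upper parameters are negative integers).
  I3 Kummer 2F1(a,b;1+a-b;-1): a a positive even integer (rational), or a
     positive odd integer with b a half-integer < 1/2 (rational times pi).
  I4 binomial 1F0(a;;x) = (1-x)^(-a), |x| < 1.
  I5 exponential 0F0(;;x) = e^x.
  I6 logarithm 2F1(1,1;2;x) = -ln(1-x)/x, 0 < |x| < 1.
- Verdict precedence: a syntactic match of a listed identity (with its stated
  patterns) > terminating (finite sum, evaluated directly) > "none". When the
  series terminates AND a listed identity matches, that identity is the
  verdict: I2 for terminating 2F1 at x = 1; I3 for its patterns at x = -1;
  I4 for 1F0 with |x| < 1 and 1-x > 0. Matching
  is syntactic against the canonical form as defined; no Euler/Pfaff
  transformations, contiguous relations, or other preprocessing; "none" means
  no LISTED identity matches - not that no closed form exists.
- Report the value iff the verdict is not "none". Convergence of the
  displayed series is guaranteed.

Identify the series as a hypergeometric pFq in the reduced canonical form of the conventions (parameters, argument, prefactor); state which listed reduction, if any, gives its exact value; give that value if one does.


The tell: from the first term 5/12: the two geometric factors (prefactor 5/12) combine into one argument.
Adjacent-term ratio: r(k) = (-7/3) * (k-5) / [(k-4/5) (k+1)] - poly over poly, x = (-7/3) from leading terms; C = 5/12 at k = 0.

Canonical form: C = 5/12 times 1F1 with upper {-5}, lower {-4/5}, x = -7/3. Verdict: terminating. (-5)_k vanishes past k = 5, leaving a 6-term sum, computed directly. Hence: -661375565/1119744.
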